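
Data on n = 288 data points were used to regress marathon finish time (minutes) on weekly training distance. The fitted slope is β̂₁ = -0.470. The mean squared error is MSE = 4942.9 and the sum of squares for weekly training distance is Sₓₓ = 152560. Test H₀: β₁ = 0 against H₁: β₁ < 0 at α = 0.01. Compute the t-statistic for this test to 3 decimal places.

SE(β̂₁) = √(MSE/Sₓₓ) = √(4942.9/152560) = 0.179999.
t = -0.470 / 0.179999 = -2.611.
df = n − 2 = 286.
One-sided p ≈ 0.0048, which is < 0.01, so reject H₀.
There is evidence that the true slope on weekly training distance is negative.

t = -2.611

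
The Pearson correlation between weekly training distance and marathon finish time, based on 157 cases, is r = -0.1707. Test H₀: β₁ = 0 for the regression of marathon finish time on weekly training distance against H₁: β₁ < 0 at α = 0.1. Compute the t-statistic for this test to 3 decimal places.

t = r·√(n − 2)/√(1 − r²) = -0.1707·√155/√0.970862 = -2.157.
df = n − 2 = 155.
One-sided p ≈ 0.0163, which is < 0.1, so reject H₀.
There is evidence of a linear association between weekly training distance and marathon finish time.

t = -2.157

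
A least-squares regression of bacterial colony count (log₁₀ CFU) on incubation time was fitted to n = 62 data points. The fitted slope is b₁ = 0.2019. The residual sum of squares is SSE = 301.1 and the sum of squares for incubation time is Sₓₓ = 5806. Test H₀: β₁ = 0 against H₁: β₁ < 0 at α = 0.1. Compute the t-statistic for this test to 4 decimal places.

MSE = SSE/(n − 2) = 301.1/60 = 5.01833.
SE(b₁) = √(MSE/Sₓₓ) = √(5.01833/5806) = 0.0293996.
t = 0.2019 / 0.0293996 = 6.8674.
df = n − 2 = 60.
One-sided p ≈ 1.0000, which is ≥ 0.1, so fail to reject H₀.
The data do not give significant evidence that the true slope on incubation time is negative.

t = 6.8674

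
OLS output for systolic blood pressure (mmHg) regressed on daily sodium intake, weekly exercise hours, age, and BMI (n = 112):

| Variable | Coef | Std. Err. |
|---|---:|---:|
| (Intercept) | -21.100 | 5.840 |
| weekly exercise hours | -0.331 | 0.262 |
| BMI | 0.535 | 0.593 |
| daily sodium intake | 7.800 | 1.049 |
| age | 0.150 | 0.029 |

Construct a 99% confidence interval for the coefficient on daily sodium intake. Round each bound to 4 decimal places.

(5.0489, 10.5511)

Read off: b = 7.800, SE = 1.049 for daily sodium intake.
df = n − k − 1 = 112 − 4 − 1 = 107.
t* = t_{0.005, 107} = 2.62256.
Margin = t* × SE = 2.62256 × 1.049 = 2.751065.
CI: 7.800 ± 2.751065 → (5.0489, 10.5511).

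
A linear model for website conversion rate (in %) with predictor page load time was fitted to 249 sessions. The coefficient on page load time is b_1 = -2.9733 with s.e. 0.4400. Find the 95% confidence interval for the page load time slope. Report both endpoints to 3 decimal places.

(-3.840, -2.107)

df = n − 2 = 249 − 2 = 247.
t* = t_{0.025, 247} = 1.969615.
Margin = t* × SE = 1.969615 × 0.4400 = 0.86663.
CI: -2.9733 ± 0.86663 → (-3.840, -2.107).
With 95% confidence, each one-unit increase in page load time is associated with a change of between -3.840 and -2.107 % in website conversion rate.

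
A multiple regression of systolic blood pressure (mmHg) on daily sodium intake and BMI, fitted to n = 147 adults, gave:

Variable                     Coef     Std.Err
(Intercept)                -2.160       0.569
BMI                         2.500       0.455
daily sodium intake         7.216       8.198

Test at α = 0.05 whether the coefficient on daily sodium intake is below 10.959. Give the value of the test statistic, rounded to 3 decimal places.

t = -0.457

Read off: b = 7.216, SE = 8.198 for daily sodium intake.
H₀: β₁ = 10.959 vs H₁: β₁ < 10.959.
t = (7.216 − 10.959) / 8.198 = -0.457.
df = n − k − 1 = 147 − 2 − 1 = 144.
One-sided p ≈ 0.3243, which is ≥ 0.05, so fail to reject H₀.
The data do not give significant evidence that the true slope on daily sodium intake is below 10.959 mmHg per unit, holding the other predictors fixed.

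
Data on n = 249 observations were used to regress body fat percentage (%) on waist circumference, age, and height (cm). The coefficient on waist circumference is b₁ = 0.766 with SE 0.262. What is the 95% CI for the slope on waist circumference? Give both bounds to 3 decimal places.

(0.250, 1.282)

df = n − k − 1 = 249 − 3 − 1 = 245.
t* = t_{0.025, 245} = 1.969694.
Margin = t* × SE = 1.969694 × 0.262 = 0.51606.
CI: 0.766 ± 0.51606 → (0.250, 1.282).
With 95% confidence, each one-unit increase in waist circumference is associated with a change of between 0.250 and 1.282 % in body fat percentage, holding the other predictors fixed.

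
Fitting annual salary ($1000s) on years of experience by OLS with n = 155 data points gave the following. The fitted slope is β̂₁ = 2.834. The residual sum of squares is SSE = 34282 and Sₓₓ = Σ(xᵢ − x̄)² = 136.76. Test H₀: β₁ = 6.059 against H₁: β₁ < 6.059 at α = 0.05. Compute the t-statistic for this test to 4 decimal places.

t = -2.5195

MSE = SSE/(n − 2) = 34282/153 = 224.065.
SE(β̂₁) = √(MSE/Sₓₓ) = √(224.065/136.76) = 1.27999.
t = (2.834 − 6.059) / 1.27999 = -2.5195.
df = n − 2 = 153.
One-sided p ≈ 0.0064, which is < 0.05, so reject H₀.
There is evidence that the true slope on years of experience is below 6.059 $1000s per unit.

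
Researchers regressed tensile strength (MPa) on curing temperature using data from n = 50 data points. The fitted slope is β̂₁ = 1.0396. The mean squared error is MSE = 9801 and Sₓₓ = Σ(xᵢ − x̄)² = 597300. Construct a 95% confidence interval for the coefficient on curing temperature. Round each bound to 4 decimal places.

(0.7820, 1.2972)

SE(β̂₁) = √(MSE/Sₓₓ) = √(9801/597300) = 0.128097.
df = n − 2 = 48.
t* = t_{0.025, 48} = 2.010635.
Margin = t* × SE = 2.010635 × 0.128097 = 0.257556.
CI: 1.0396 ± 0.257556 → (0.7820, 1.2972).
With 95% confidence, each one-unit increase in curing temperature is associated with a change of between 0.7820 and 1.2972 MPa in tensile strength.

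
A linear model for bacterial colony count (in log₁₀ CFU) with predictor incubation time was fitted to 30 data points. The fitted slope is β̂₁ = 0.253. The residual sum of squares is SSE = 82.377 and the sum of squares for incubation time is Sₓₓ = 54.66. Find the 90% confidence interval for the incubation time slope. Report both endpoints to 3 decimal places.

MSE = SSE/(n − 2) = 82.377/28 = 2.94204.
SE(β̂₁) = √(MSE/Sₓₓ) = √(2.94204/54.66) = 0.232001.
df = n − 2 = 28.
t* = t_{0.05, 28} = 1.701131.
Margin = t* × SE = 1.701131 × 0.232001 = 0.39466.
CI: 0.253 ± 0.39466 → (-0.142, 0.648).
With 90% confidence, each one-unit increase in incubation time is associated with a change of between -0.142 and 0.648 log₁₀ CFU in bacterial colony count.

(-0.142, 0.648)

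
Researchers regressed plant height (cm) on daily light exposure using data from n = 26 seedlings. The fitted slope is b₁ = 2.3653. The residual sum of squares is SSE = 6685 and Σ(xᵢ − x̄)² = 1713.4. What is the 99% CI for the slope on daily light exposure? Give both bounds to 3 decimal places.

(1.238, 3.493)

MSE = SSE/(n − 2) = 6685/24 = 278.542.
SE(b₁) = √(MSE/Sₓₓ) = √(278.542/1713.4) = 0.403196.
df = n − 2 = 24.
t* = t_{0.005, 24} = 2.79694.
Margin = t* × SE = 2.79694 × 0.403196 = 1.12771.
CI: 2.3653 ± 1.12771 → (1.238, 3.493).
With 99% confidence, each one-unit increase in daily light exposure is associated with a change of between 1.238 and 3.493 cm in plant height.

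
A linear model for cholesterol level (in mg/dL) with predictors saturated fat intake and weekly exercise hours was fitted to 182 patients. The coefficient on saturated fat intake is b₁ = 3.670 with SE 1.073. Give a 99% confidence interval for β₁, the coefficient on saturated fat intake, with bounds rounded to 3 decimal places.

df = n − k − 1 = 182 − 2 − 1 = 179.
t* = t_{0.005, 179} = 2.603574.
Margin = t* × SE = 2.603574 × 1.073 = 2.79363.
CI: 3.670 ± 2.79363 → (0.876, 6.464).
With 99% confidence, each one-unit increase in saturated fat intake is associated with a change of between 0.876 and 6.464 mg/dL in cholesterol level, holding the other predictors fixed.

(0.876, 6.464)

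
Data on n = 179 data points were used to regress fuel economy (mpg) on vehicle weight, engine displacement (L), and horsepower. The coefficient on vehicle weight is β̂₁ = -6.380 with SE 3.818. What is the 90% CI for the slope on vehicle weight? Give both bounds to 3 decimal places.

(-12.693, -0.067)

df = n − k − 1 = 179 − 3 − 1 = 175.
t* = t_{0.05, 175} = 1.653607.
Margin = t* × SE = 1.653607 × 3.818 = 6.31347.
CI: -6.380 ± 6.31347 → (-12.693, -0.067).
With 90% confidence, each one-unit increase in vehicle weight is associated with a change of between -12.693 and -0.067 mpg in fuel economy, holding the other predictors fixed.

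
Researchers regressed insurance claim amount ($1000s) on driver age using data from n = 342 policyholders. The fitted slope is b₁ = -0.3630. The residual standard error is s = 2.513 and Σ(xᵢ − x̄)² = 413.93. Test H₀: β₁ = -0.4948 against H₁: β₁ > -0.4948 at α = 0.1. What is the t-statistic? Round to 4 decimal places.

t = 1.0671

SE(b₁) = s/√Sₓₓ = 2.513/√413.93 = 0.123518.
t = (-0.3630 − (-0.4948)) / 0.123518 = 1.0671.
df = n − 2 = 340.
One-sided p ≈ 0.1434, which is ≥ 0.1, so fail to reject H₀.
The data do not give significant evidence that the true slope on driver age exceeds -0.4948 $1000s per unit.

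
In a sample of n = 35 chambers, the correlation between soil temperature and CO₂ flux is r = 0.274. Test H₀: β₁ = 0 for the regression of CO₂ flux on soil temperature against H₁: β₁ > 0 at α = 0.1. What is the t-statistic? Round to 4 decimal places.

t = r·√(n − 2)/√(1 − r²) = 0.274·√33/√0.924924 = 1.6366.
df = n − 2 = 33.
One-sided p ≈ 0.0556, which is < 0.1, so reject H₀.
There is evidence of a linear association between soil temperature and CO₂ flux.

t = 1.6366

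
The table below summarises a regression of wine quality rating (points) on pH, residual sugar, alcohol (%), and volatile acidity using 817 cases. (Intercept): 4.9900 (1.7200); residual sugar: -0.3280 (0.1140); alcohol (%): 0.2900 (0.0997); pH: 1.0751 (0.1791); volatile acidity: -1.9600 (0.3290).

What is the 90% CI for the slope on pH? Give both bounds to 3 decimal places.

Read off: b = 1.0751, SE = 0.1791 for pH.
df = n − k − 1 = 817 − 4 − 1 = 812.
t* = t_{0.05, 812} = 1.646732.
Margin = t* × SE = 1.646732 × 0.1791 = 0.29493.
CI: 1.0751 ± 0.29493 → (0.780, 1.370).

(0.780, 1.370)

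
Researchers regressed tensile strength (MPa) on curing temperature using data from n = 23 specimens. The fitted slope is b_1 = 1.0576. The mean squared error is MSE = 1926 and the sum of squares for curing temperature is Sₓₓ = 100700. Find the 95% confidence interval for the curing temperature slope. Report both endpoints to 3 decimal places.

SE(b_1) = √(MSE/Sₓₓ) = √(1926/100700) = 0.138297.
df = n − 2 = 21.
t* = t_{0.025, 21} = 2.079614.
Margin = t* × SE = 2.079614 × 0.138297 = 0.28760.
CI: 1.0576 ± 0.28760 → (0.770, 1.345).
With 95% confidence, each one-unit increase in curing temperature is associated with a change of between 0.770 and 1.345 MPa in tensile strength.

(0.770, 1.345)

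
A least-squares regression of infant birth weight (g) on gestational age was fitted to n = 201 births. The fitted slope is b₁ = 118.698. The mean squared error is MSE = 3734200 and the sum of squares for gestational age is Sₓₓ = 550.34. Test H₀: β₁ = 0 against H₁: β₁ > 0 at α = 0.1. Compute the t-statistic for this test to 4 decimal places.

t = 1.4410

SE(b₁) = √(MSE/Sₓₓ) = √(3.7342e+06/550.34) = 82.3727.
t = 118.698 / 82.3727 = 1.4410.
df = n − 2 = 199.
One-sided p ≈ 0.0756, which is < 0.1, so reject H₀.
There is evidence that the true slope on gestational age is positive.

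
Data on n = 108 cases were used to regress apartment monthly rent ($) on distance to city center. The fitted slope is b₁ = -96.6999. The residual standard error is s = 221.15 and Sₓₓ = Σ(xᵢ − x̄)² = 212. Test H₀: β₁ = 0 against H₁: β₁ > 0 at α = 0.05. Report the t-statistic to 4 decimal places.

t = -6.3666

SE(b₁) = s/√Sₓₓ = 221.15/√212 = 15.1886.
t = -96.6999 / 15.1886 = -6.3666.
df = n − 2 = 106.
One-sided p ≈ 1.0000, which is ≥ 0.05, so fail to reject H₀.
The data do not give significant evidence that the true slope on distance to city center is positive.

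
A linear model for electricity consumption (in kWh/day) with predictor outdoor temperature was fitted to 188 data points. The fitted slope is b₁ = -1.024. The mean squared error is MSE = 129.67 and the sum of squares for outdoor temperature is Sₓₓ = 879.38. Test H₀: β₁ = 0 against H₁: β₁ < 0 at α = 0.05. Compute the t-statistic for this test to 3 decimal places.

SE(b₁) = √(MSE/Sₓₓ) = √(129.67/879.38) = 0.384.
t = -1.024 / 0.384 = -2.667.
df = n − 2 = 186.
One-sided p ≈ 0.0042, which is < 0.05, so reject H₀.
There is evidence that the true slope on outdoor temperature is negative.

t = -2.667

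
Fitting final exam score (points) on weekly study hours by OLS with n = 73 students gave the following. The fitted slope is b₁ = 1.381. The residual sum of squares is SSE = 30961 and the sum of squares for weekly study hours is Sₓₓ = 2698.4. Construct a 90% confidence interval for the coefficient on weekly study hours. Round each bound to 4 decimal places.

MSE = SSE/(n − 2) = 30961/71 = 436.07.
SE(b₁) = √(MSE/Sₓₓ) = √(436.07/2698.4) = 0.401999.
df = n − 2 = 71.
t* = t_{0.05, 71} = 1.6666.
Margin = t* × SE = 1.6666 × 0.401999 = 0.669972.
CI: 1.381 ± 0.669972 → (0.7110, 2.0510).
With 90% confidence, each one-unit increase in weekly study hours is associated with a change of between 0.7110 and 2.0510 points in final exam score.

(0.7110, 2.0510)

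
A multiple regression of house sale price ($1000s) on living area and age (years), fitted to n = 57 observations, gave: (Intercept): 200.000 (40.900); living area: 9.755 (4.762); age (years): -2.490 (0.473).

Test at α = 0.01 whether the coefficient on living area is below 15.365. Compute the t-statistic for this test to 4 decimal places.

t = -1.1781

Read off: b = 9.755, SE = 4.762 for living area.
H₀: β₁ = 15.365 vs H₁: β₁ < 15.365.
t = (9.755 − 15.365) / 4.762 = -1.1781.
df = n − k − 1 = 57 − 2 − 1 = 54.
One-sided p ≈ 0.1220, which is ≥ 0.01, so fail to reject H₀.
The data do not give significant evidence that the true slope on living area is below 15.365 $1000s per unit, holding the other predictors fixed.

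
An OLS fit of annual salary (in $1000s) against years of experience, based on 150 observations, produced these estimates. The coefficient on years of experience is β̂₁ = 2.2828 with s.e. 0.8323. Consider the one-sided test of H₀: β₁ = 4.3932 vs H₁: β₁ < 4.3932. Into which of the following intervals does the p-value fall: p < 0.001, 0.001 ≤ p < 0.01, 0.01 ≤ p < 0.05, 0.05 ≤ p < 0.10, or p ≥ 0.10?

t = (2.2828 − 4.3932) / 0.8323 = -2.536.
df = n − 2 = 150 − 2 = 148.
One-sided p = P(T_{148} < t) ≈ 0.0061.
So 0.001 ≤ p < 0.01.

0.001 ≤ p < 0.01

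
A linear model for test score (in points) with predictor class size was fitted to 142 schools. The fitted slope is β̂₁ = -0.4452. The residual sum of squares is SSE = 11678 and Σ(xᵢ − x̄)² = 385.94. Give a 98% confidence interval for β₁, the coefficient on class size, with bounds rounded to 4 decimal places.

MSE = SSE/(n − 2) = 11678/140 = 83.4143.
SE(β̂₁) = √(MSE/Sₓₓ) = √(83.4143/385.94) = 0.464901.
df = n − 2 = 140.
t* = t_{0.01, 140} = 2.353278.
Margin = t* × SE = 2.353278 × 0.464901 = 1.094041.
CI: -0.4452 ± 1.094041 → (-1.5392, 0.6488).
With 98% confidence, each one-unit increase in class size is associated with a change of between -1.5392 and 0.6488 points in test score.

(-1.5392, 0.6488)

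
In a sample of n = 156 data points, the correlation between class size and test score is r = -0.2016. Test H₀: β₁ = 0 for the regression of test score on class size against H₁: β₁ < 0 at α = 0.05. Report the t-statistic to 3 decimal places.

t = -2.554

t = r·√(n − 2)/√(1 − r²) = -0.2016·√154/√0.959357 = -2.554.
df = n − 2 = 154.
One-sided p ≈ 0.0058, which is < 0.05, so reject H₀.
There is evidence of a linear association between class size and test score.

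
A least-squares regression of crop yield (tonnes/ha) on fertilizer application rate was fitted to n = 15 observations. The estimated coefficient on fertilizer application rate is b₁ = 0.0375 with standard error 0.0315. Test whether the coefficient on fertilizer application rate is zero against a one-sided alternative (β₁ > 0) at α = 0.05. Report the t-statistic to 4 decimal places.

t = 1.1905

H₀: β₁ = 0 vs H₁: β₁ > 0.
t = (b₁ − β₁⁰)/SE = 0.0375 / 0.0315 = 1.1905.
df = n − 2 = 15 − 2 = 13.
One-sided p ≈ 0.1276, which is ≥ 0.05, so fail to reject H₀.
The data do not give significant evidence that the true slope on fertilizer application rate is positive.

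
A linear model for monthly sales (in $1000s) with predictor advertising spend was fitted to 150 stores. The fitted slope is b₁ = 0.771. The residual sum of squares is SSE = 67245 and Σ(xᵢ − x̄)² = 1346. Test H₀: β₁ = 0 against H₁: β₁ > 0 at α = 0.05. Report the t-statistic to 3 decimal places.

t = 1.327

MSE = SSE/(n − 2) = 67245/148 = 454.358.
SE(b₁) = √(MSE/Sₓₓ) = √(454.358/1346) = 0.581001.
t = 0.771 / 0.581001 = 1.327.
df = n − 2 = 148.
One-sided p ≈ 0.0933, which is ≥ 0.05, so fail to reject H₀.
The data do not give significant evidence that the true slope on advertising spend is positive.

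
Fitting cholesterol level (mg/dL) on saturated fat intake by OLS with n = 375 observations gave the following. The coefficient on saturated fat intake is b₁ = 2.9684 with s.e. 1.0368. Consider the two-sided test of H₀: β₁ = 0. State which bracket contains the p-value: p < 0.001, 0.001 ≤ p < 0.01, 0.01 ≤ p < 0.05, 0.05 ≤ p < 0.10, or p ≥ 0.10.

t = 2.9684 / 1.0368 = 2.863.
df = n − 2 = 375 − 2 = 373.
Two-sided p = 2·P(T_{373} > |t|) ≈ 0.0044.
So 0.001 ≤ p < 0.01.

0.001 ≤ p < 0.01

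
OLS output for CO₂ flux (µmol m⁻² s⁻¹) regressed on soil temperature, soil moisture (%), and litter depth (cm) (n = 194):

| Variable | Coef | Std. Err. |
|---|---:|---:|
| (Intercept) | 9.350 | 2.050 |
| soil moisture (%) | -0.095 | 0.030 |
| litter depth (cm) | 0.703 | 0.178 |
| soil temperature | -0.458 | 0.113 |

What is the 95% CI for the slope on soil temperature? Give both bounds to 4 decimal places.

Read off: b = -0.458, SE = 0.113 for soil temperature.
df = n − k − 1 = 194 − 3 − 1 = 190.
t* = t_{0.025, 190} = 1.972528.
Margin = t* × SE = 1.972528 × 0.113 = 0.222896.
CI: -0.458 ± 0.222896 → (-0.6809, -0.2351).

(-0.6809, -0.2351)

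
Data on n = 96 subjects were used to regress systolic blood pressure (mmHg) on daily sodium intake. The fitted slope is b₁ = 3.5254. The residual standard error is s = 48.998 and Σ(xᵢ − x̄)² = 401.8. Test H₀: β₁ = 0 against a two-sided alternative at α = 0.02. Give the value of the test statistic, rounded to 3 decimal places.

SE(b₁) = s/√Sₓₓ = 48.998/√401.8 = 2.44441.
t = 3.5254 / 2.44441 = 1.442.
df = n − 2 = 94.
Two-sided p ≈ 0.1526, which is ≥ 0.02, so fail to reject H₀.
The data do not give significant evidence of an association between daily sodium intake and systolic blood pressure.

t = 1.442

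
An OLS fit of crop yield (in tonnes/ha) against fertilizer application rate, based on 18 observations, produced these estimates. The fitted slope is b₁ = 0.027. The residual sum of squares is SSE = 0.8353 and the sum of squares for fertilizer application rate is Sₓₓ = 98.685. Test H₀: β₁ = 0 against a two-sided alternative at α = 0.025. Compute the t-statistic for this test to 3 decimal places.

t = 1.174

MSE = SSE/(n − 2) = 0.8353/16 = 0.0522063.
SE(b₁) = √(MSE/Sₓₓ) = √(0.0522063/98.685) = 0.0230004.
t = 0.027 / 0.0230004 = 1.174.
df = n − 2 = 16.
Two-sided p ≈ 0.2576, which is ≥ 0.025, so fail to reject H₀.
The data do not give significant evidence of an association between fertilizer application rate and crop yield.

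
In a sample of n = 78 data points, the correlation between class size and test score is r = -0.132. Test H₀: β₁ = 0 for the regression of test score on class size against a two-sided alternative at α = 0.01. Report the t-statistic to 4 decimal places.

t = -1.1609

t = r·√(n − 2)/√(1 − r²) = -0.132·√76/√0.982576 = -1.1609.
df = n − 2 = 76.
Two-sided p ≈ 0.2493, which is ≥ 0.01, so fail to reject H₀.
The data do not give significant evidence of a linear association between class size and test score.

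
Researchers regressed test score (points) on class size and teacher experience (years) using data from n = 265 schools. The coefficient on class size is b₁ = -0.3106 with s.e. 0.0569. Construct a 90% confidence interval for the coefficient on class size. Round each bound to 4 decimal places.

df = n − k − 1 = 265 − 2 − 1 = 262.
t* = t_{0.05, 262} = 1.65069.
Margin = t* × SE = 1.65069 × 0.0569 = 0.093924.
CI: -0.3106 ± 0.093924 → (-0.4045, -0.2167).
With 90% confidence, each one-unit increase in class size is associated with a change of between -0.4045 and -0.2167 points in test score, holding the other predictors fixed.

(-0.4045, -0.2167)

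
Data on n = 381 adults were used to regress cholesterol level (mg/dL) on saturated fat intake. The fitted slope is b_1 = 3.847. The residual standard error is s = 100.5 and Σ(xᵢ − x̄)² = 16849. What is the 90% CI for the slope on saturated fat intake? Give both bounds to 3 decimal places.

(2.570, 5.124)

SE(b_1) = s/√Sₓₓ = 100.5/√16849 = 0.774246.
df = n − 2 = 379.
t* = t_{0.05, 379} = 1.648884.
Margin = t* × SE = 1.648884 × 0.774246 = 1.27664.
CI: 3.847 ± 1.27664 → (2.570, 5.124).
With 90% confidence, each one-unit increase in saturated fat intake is associated with a change of between 2.570 and 5.124 mg/dL in cholesterol level.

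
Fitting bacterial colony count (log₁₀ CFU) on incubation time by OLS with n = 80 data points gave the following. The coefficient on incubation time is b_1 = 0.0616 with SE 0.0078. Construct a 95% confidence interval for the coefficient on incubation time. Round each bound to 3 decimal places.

(0.046, 0.077)

df = n − 2 = 80 − 2 = 78.
t* = t_{0.025, 78} = 1.990847.
Margin = t* × SE = 1.990847 × 0.0078 = 0.01553.
CI: 0.0616 ± 0.01553 → (0.046, 0.077).
With 95% confidence, each one-unit increase in incubation time is associated with a change of between 0.046 and 0.077 log₁₀ CFU in bacterial colony count.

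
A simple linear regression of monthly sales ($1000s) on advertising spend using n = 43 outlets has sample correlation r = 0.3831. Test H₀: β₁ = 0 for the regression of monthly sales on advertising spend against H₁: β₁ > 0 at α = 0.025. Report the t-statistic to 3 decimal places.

t = r·√(n − 2)/√(1 − r²) = 0.3831·√41/√0.853234 = 2.656.
df = n − 2 = 41.
One-sided p ≈ 0.0056, which is < 0.025, so reject H₀.
There is evidence of a linear association between advertising spend and monthly sales.

t = 2.656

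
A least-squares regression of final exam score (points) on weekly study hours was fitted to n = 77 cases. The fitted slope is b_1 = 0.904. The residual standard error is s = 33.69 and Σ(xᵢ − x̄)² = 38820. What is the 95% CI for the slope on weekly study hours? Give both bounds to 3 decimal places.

(0.563, 1.245)

SE(b_1) = s/√Sₓₓ = 33.69/√38820 = 0.170991.
df = n − 2 = 75.
t* = t_{0.025, 75} = 1.992102.
Margin = t* × SE = 1.992102 × 0.170991 = 0.34063.
CI: 0.904 ± 0.34063 → (0.563, 1.245).
With 95% confidence, each one-unit increase in weekly study hours is associated with a change of between 0.563 and 1.245 points in final exam score.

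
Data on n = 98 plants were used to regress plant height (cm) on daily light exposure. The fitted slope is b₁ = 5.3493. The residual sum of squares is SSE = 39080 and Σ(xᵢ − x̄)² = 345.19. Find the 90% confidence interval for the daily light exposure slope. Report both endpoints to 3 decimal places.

MSE = SSE/(n − 2) = 39080/96 = 407.083.
SE(b₁) = √(MSE/Sₓₓ) = √(407.083/345.19) = 1.08596.
df = n − 2 = 96.
t* = t_{0.05, 96} = 1.660881.
Margin = t* × SE = 1.660881 × 1.08596 = 1.80365.
CI: 5.3493 ± 1.80365 → (3.546, 7.153).
With 90% confidence, each one-unit increase in daily light exposure is associated with a change of between 3.546 and 7.153 cm in plant height.

(3.546, 7.153)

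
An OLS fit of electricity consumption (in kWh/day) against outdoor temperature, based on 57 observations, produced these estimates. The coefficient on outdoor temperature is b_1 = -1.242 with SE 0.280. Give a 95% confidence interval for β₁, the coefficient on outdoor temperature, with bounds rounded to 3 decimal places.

df = n − 2 = 57 − 2 = 55.
t* = t_{0.025, 55} = 2.004045.
Margin = t* × SE = 2.004045 × 0.280 = 0.56113.
CI: -1.242 ± 0.56113 → (-1.803, -0.681).
With 95% confidence, each one-unit increase in outdoor temperature is associated with a change of between -1.803 and -0.681 kWh/day in electricity consumption.

(-1.803, -0.681)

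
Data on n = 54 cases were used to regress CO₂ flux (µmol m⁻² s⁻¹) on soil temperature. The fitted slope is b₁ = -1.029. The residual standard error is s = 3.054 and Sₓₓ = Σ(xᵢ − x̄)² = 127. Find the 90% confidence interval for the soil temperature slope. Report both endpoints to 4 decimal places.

(-1.4828, -0.5752)

SE(b₁) = s/√Sₓₓ = 3.054/√127 = 0.270999.
df = n − 2 = 52.
t* = t_{0.05, 52} = 1.674689.
Margin = t* × SE = 1.674689 × 0.270999 = 0.453839.
CI: -1.029 ± 0.453839 → (-1.4828, -0.5752).
With 90% confidence, each one-unit increase in soil temperature is associated with a change of between -1.4828 and -0.5752 µmol m⁻² s⁻¹ in CO₂ flux.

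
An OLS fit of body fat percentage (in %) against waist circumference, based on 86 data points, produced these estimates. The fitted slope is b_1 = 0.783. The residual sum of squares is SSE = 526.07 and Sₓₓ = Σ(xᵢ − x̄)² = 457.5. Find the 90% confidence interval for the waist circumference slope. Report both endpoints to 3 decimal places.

MSE = SSE/(n − 2) = 526.07/84 = 6.26274.
SE(b_1) = √(MSE/Sₓₓ) = √(6.26274/457.5) = 0.117.
df = n − 2 = 84.
t* = t_{0.05, 84} = 1.663197.
Margin = t* × SE = 1.663197 × 0.117 = 0.19459.
CI: 0.783 ± 0.19459 → (0.588, 0.978).
With 90% confidence, each one-unit increase in waist circumference is associated with a change of between 0.588 and 0.978 % in body fat percentage.

(0.588, 0.978)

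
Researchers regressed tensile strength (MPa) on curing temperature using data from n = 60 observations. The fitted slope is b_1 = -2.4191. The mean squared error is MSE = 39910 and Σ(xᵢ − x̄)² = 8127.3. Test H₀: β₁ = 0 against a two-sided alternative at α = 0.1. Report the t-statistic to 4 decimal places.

SE(b_1) = √(MSE/Sₓₓ) = √(39910/8127.3) = 2.21599.
t = -2.4191 / 2.21599 = -1.0917.
df = n − 2 = 58.
Two-sided p ≈ 0.2795, which is ≥ 0.1, so fail to reject H₀.
The data do not give significant evidence of an association between curing temperature and tensile strength.

t = -1.0917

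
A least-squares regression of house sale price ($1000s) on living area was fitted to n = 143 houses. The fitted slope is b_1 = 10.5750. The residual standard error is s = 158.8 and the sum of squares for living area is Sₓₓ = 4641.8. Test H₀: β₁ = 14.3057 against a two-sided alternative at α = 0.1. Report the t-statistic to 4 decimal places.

t = -1.6006

SE(b_1) = s/√Sₓₓ = 158.8/√4641.8 = 2.33081.
t = (10.5750 − 14.3057) / 2.33081 = -1.6006.
df = n − 2 = 141.
Two-sided p ≈ 0.1117, which is ≥ 0.1, so fail to reject H₀.
The data are consistent with a true slope of 14.3057 $1000s per unit of living area.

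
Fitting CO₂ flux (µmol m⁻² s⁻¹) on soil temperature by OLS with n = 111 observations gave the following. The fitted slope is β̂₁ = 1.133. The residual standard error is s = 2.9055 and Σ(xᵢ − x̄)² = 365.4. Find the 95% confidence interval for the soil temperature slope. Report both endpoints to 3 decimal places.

(0.832, 1.434)

SE(β̂₁) = s/√Sₓₓ = 2.9055/√365.4 = 0.151998.
df = n − 2 = 109.
t* = t_{0.025, 109} = 1.981967.
Margin = t* × SE = 1.981967 × 0.151998 = 0.30125.
CI: 1.133 ± 0.30125 → (0.832, 1.434).
With 95% confidence, each one-unit increase in soil temperature is associated with a change of between 0.832 and 1.434 µmol m⁻² s⁻¹ in CO₂ flux.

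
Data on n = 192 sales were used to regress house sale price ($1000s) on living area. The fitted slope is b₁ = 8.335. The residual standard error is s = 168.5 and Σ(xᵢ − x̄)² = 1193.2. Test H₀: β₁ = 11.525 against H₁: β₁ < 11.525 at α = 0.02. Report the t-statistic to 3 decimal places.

t = -0.654

SE(b₁) = s/√Sₓₓ = 168.5/√1193.2 = 4.87802.
t = (8.335 − 11.525) / 4.87802 = -0.654.
df = n − 2 = 190.
One-sided p ≈ 0.2570, which is ≥ 0.02, so fail to reject H₀.
The data do not give significant evidence that the true slope on living area is below 11.525 $1000s per unit.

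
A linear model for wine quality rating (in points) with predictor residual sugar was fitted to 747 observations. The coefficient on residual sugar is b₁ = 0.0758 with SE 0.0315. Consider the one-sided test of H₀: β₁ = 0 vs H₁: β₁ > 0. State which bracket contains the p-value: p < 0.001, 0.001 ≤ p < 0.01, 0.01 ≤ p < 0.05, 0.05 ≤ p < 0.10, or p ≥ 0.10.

0.001 ≤ p < 0.01

t = 0.0758 / 0.0315 = 2.406.
df = n − 2 = 747 − 2 = 745.
One-sided p = P(T_{745} > t) ≈ 0.0082.
So 0.001 ≤ p < 0.01.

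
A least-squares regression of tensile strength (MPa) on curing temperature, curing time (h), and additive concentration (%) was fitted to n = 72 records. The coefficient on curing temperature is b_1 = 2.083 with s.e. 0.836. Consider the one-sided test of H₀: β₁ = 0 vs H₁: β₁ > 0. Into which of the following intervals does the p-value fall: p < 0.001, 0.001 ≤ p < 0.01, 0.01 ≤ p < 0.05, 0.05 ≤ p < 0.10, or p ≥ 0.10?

t = 2.083 / 0.836 = 2.492.
df = n − k − 1 = 72 − 3 − 1 = 68.
One-sided p = P(T_{68} > t) ≈ 0.0076.
So 0.001 ≤ p < 0.01.

0.001 ≤ p < 0.01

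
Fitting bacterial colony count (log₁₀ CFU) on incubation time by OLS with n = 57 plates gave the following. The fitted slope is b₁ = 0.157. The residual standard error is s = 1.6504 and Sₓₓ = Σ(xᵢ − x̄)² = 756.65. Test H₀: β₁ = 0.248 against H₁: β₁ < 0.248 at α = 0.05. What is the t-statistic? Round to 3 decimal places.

SE(b₁) = s/√Sₓₓ = 1.6504/√756.65 = 0.0599987.
t = (0.157 − 0.248) / 0.0599987 = -1.517.
df = n − 2 = 55.
One-sided p ≈ 0.0675, which is ≥ 0.05, so fail to reject H₀.
The data do not give significant evidence that the true slope on incubation time is below 0.248 log₁₀ CFU per unit.

t = -1.517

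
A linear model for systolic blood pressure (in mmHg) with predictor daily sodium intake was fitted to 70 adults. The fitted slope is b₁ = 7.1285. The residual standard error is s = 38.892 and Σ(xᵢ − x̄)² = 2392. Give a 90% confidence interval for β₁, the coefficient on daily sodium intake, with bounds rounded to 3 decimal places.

(5.802, 8.455)

SE(b₁) = s/√Sₓₓ = 38.892/√2392 = 0.795206.
df = n − 2 = 68.
t* = t_{0.05, 68} = 1.667572.
Margin = t* × SE = 1.667572 × 0.795206 = 1.32606.
CI: 7.1285 ± 1.32606 → (5.802, 8.455).
With 90% confidence, each one-unit increase in daily sodium intake is associated with a change of between 5.802 and 8.455 mmHg in systolic blood pressure.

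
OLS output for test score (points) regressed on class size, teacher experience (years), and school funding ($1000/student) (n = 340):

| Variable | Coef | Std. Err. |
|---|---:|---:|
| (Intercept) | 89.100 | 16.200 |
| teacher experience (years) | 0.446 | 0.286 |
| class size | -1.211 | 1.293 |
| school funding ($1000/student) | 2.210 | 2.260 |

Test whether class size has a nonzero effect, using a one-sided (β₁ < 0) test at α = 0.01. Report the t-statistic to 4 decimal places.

Read off: b = -1.211, SE = 1.293 for class size.
H₀: β₁ = 0 vs H₁: β₁ < 0.
t = -1.211 / 1.293 = -0.9366.
df = n − k − 1 = 340 − 3 − 1 = 336.
One-sided p ≈ 0.1748, which is ≥ 0.01, so fail to reject H₀.
The data do not give significant evidence that the true slope on class size is negative, holding the other predictors fixed.

t = -0.9366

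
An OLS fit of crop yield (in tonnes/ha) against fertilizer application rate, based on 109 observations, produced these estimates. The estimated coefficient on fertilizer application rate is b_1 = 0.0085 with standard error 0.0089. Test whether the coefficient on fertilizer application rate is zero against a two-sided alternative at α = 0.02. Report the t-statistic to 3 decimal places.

t = 0.955

H₀: β₁ = 0 vs H₁: β₁ ≠ 0.
t = (b_1 − β₁⁰)/SE = 0.0085 / 0.0089 = 0.955.
df = n − 2 = 109 − 2 = 107.
Two-sided p ≈ 0.3417, which is ≥ 0.02, so fail to reject H₀.
The data do not give significant evidence of an association between fertilizer application rate and crop yield.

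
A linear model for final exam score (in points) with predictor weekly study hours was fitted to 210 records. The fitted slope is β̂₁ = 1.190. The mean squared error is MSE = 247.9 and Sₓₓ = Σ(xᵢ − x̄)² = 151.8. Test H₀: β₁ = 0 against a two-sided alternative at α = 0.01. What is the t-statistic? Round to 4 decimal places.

SE(β̂₁) = √(MSE/Sₓₓ) = √(247.9/151.8) = 1.27792.
t = 1.190 / 1.27792 = 0.9312.
df = n − 2 = 208.
Two-sided p ≈ 0.3528, which is ≥ 0.01, so fail to reject H₀.
The data do not give significant evidence of an association between weekly study hours and final exam score.

t = 0.9312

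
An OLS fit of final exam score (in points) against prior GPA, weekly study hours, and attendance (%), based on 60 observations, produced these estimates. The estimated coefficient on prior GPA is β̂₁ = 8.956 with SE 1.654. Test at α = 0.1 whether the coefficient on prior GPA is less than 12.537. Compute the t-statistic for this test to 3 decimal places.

t = -2.165

H₀: β₁ = 12.537 vs H₁: β₁ < 12.537.
t = (β̂₁ − β₁⁰)/SE = (8.956 − 12.537) / 1.654 = -2.165.
df = n − k − 1 = 60 − 3 − 1 = 56.
One-sided p ≈ 0.0173, which is < 0.1, so reject H₀.
There is evidence that the true slope on prior GPA is below 12.537 points per unit, holding the other predictors fixed.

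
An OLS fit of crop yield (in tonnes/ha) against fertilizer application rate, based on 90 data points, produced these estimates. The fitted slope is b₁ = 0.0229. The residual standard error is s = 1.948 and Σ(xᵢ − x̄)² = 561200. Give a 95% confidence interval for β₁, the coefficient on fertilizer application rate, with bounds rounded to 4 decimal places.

SE(b₁) = s/√Sₓₓ = 1.948/√561200 = 0.00260034.
df = n − 2 = 88.
t* = t_{0.025, 88} = 1.98729.
Margin = t* × SE = 1.98729 × 0.00260034 = 0.005168.
CI: 0.0229 ± 0.005168 → (0.0177, 0.0281).
With 95% confidence, each one-unit increase in fertilizer application rate is associated with a change of between 0.0177 and 0.0281 tonnes/ha in crop yield.

(0.0177, 0.0281)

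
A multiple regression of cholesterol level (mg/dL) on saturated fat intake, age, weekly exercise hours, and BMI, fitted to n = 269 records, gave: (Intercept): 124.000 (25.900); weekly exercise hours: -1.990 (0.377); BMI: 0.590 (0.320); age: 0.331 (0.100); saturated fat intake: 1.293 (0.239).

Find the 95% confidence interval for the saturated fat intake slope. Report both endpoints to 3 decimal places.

(0.822, 1.764)

Read off: b = 1.293, SE = 0.239 for saturated fat intake.
df = n − k − 1 = 269 − 4 − 1 = 264.
t* = t_{0.025, 264} = 1.96899.
Margin = t* × SE = 1.96899 × 0.239 = 0.47059.
CI: 1.293 ± 0.47059 → (0.822, 1.764).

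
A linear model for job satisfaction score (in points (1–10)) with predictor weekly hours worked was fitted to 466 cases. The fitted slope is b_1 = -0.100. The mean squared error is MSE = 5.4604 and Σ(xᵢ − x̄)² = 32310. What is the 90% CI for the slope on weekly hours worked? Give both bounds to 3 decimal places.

SE(b_1) = √(MSE/Sₓₓ) = √(5.4604/32310) = 0.013.
df = n − 2 = 464.
t* = t_{0.05, 464} = 1.648144.
Margin = t* × SE = 1.648144 × 0.013 = 0.02143.
CI: -0.100 ± 0.02143 → (-0.121, -0.079).
With 90% confidence, each one-unit increase in weekly hours worked is associated with a change of between -0.121 and -0.079 points (1–10) in job satisfaction score.

(-0.121, -0.079)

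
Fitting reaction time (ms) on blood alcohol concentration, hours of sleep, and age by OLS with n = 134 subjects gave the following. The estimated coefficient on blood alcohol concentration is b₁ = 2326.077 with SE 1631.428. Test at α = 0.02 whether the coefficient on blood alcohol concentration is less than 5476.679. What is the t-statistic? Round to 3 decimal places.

t = -1.931

H₀: β₁ = 5476.679 vs H₁: β₁ < 5476.679.
t = (b₁ − β₁⁰)/SE = (2326.077 − 5476.679) / 1631.428 = -1.931.
df = n − k − 1 = 134 − 3 − 1 = 130.
One-sided p ≈ 0.0278, which is ≥ 0.02, so fail to reject H₀.
The data do not give significant evidence that the true slope on blood alcohol concentration is below 5476.679 ms per unit, holding the other predictors fixed.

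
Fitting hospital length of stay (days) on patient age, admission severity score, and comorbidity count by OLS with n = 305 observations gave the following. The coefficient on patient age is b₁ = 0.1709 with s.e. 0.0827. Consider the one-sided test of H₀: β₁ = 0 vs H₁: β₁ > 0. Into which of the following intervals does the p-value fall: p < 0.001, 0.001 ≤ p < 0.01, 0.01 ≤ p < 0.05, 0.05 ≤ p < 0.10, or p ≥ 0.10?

t = 0.1709 / 0.0827 = 2.067.
df = n − k − 1 = 305 − 3 − 1 = 301.
One-sided p = P(T_{301} > t) ≈ 0.0198.
So 0.01 ≤ p < 0.05.

0.01 ≤ p < 0.05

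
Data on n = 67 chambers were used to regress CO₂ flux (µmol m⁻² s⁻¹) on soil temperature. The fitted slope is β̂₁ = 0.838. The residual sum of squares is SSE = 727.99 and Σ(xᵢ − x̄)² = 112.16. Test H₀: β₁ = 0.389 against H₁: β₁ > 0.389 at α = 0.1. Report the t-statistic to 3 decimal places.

MSE = SSE/(n − 2) = 727.99/65 = 11.1998.
SE(β̂₁) = √(MSE/Sₓₓ) = √(11.1998/112.16) = 0.316.
t = (0.838 − 0.389) / 0.316 = 1.421.
df = n − 2 = 65.
One-sided p ≈ 0.0801, which is < 0.1, so reject H₀.
There is evidence that the true slope on soil temperature exceeds 0.389 µmol m⁻² s⁻¹ per unit.

t = 1.421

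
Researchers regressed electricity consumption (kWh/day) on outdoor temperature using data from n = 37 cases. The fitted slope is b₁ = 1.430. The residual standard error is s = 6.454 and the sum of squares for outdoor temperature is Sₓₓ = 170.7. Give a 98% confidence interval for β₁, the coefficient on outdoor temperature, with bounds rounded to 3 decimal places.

(0.226, 2.634)

SE(b₁) = s/√Sₓₓ = 6.454/√170.7 = 0.493983.
df = n − 2 = 35.
t* = t_{0.01, 35} = 2.437723.
Margin = t* × SE = 2.437723 × 0.493983 = 1.20419.
CI: 1.430 ± 1.20419 → (0.226, 2.634).
With 98% confidence, each one-unit increase in outdoor temperature is associated with a change of between 0.226 and 2.634 kWh/day in electricity consumption.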